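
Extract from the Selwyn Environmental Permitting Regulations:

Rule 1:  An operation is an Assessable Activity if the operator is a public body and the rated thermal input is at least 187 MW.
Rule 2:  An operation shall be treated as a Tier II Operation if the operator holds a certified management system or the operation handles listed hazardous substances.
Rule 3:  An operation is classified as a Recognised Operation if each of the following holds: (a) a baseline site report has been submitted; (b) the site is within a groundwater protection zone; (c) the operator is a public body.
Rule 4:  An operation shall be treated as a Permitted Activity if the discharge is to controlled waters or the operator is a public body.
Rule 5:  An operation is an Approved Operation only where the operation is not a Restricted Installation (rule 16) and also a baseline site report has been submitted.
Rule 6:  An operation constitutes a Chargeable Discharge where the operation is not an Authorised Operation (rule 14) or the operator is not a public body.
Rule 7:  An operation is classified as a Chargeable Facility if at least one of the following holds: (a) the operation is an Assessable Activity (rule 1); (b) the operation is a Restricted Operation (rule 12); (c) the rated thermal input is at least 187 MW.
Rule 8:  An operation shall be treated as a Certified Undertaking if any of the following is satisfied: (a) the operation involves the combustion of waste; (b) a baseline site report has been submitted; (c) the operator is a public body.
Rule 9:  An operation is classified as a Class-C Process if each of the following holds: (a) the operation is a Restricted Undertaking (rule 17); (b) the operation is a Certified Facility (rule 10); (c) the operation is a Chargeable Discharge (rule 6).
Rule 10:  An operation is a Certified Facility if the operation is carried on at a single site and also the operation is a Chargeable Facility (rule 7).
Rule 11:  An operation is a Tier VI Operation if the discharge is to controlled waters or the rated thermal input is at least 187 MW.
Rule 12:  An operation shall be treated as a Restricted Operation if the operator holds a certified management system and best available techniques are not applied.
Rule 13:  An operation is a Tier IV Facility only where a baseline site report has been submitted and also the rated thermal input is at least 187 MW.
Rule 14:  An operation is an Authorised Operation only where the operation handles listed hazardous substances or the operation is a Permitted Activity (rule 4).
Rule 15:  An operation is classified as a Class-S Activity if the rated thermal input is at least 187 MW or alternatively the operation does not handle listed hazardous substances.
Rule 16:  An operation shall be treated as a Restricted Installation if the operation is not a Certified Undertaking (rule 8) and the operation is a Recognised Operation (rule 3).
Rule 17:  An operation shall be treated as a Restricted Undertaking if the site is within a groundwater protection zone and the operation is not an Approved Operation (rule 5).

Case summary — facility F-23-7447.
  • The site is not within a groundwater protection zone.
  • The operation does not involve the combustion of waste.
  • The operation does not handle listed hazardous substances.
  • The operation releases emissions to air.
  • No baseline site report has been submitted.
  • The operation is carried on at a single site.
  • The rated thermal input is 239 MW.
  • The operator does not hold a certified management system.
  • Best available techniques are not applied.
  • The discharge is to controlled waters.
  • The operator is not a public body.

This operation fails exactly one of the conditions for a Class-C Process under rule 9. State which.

rule 8 — Certified Undertaking: [the operation involves the combustion of waste? no] OR [a baseline site report has been submitted? no] OR [the operator is a public body? no] → not satisfied.
rule 3 — Recognised Operation: [a baseline site report has been submitted? no] AND [the site is within a groundwater protection zone? no] AND [the operator is a public body? no] → not satisfied.
rule 16 — Restricted Installation: [not a Certified Undertaking (rule 8)? yes] AND [Recognised Operation (rule 3)? no] → not satisfied.
rule 5 — Approved Operation: [not a Restricted Installation (rule 16)? yes] AND [a baseline site report has been submitted? no] → not satisfied.
rule 17 — Restricted Undertaking: [the site is within a groundwater protection zone? no] AND [not an Approved Operation (rule 5)? yes] → not satisfied.
rule 1 — Assessable Activity: [the operator is a public body? no] AND [rated thermal input: 239 MW ≥ 187 MW? yes] → not satisfied.
rule 12 — Restricted Operation: [the operator holds a certified management system? no] AND [best available techniques are not applied? yes] → not satisfied.
rule 7 — Chargeable Facility: [Assessable Activity (rule 1)? no] OR [Restricted Operation (rule 12)? no] OR [rated thermal input: 239 MW ≥ 187 MW? yes] → satisfied.
rule 10 — Certified Facility: [the operation is carried on at a single site? yes] AND [Chargeable Facility (rule 7)? yes] → satisfied.
rule 4 — Permitted Activity: [the discharge is to controlled waters? yes] OR [the operator is a public body? no] → satisfied.
rule 14 — Authorised Operation: [the operation handles listed hazardous substances? no] OR [Permitted Activity (rule 4)? yes] → satisfied.
rule 6 — Chargeable Discharge: [not an Authorised Operation (rule 14)? no] OR [the operator is not a public body? yes] → satisfied.
rule 9 — Class-C Process: [Restricted Undertaking (rule 17)? no] AND [Certified Facility (rule 10)? yes] AND [Chargeable Discharge (rule 6)? yes] → not satisfied.

Restricted Undertaking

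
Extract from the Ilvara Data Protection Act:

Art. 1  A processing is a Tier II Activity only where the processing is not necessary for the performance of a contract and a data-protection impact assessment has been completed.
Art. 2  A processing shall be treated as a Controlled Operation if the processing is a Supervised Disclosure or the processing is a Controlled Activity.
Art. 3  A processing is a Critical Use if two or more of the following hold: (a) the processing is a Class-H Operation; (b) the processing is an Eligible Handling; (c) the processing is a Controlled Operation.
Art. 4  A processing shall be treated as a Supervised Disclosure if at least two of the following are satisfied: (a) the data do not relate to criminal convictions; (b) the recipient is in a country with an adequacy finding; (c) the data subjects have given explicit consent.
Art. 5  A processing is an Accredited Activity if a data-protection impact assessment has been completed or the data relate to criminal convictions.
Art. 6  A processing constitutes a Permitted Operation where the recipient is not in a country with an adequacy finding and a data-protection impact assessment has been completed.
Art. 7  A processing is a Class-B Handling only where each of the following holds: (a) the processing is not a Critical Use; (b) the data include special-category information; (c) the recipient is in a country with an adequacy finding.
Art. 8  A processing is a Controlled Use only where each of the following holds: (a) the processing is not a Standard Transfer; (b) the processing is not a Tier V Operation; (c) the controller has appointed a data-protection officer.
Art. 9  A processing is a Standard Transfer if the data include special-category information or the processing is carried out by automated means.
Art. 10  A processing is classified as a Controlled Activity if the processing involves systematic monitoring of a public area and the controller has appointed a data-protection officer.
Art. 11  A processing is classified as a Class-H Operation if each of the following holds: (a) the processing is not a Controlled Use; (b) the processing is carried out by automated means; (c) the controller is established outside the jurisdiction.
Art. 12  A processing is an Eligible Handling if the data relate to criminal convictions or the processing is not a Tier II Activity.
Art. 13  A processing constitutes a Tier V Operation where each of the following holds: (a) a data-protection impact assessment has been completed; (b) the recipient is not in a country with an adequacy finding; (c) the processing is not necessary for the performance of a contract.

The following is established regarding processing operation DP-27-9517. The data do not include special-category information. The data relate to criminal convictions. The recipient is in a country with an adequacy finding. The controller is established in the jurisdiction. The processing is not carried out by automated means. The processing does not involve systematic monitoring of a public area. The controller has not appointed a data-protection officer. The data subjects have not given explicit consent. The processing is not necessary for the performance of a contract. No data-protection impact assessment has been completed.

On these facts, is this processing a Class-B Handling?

No

article 9 — Standard Transfer: [the data include special-category information? no] OR [the processing is carried out by automated means? no] → not satisfied.
article 13 — Tier V Operation: [a data-protection impact assessment has been completed? no] AND [the recipient is not in a country with an adequacy finding? no] AND [the processing is not necessary for the performance of a contract? yes] → not satisfied.
article 8 — Controlled Use: [not a Standard Transfer (article 9)? yes] AND [not a Tier V Operation (article 13)? yes] AND [the controller has appointed a data-protection officer? no] → not satisfied.
article 11 — Class-H Operation: [not a Controlled Use (article 8)? yes] AND [the processing is carried out by automated means? no] AND [the controller is established outside the jurisdiction? no] → not satisfied.
article 1 — Tier II Activity: [the processing is not necessary for the performance of a contract? yes] AND [a data-protection impact assessment has been completed? no] → not satisfied.
article 12 — Eligible Handling: [the data relate to criminal convictions? yes] OR [not a Tier II Activity (article 1)? yes] → satisfied.
article 4 — Supervised Disclosure: the data do not relate to criminal convictions? no; the recipient is in a country with an adequacy finding? yes; the data subjects have given explicit consent? no — 1 of 3 hold (need ≥2) → not satisfied.
article 10 — Controlled Activity: [the processing involves systematic monitoring of a public area? no] AND [the controller has appointed a data-protection officer? no] → not satisfied.
article 2 — Controlled Operation: [Supervised Disclosure (article 4)? no] OR [Controlled Activity (article 10)? no] → not satisfied.
article 3 — Critical Use: Class-H Operation (article 11)? no; Eligible Handling (article 12)? yes; Controlled Operation (article 2)? no — 1 of 3 hold (need ≥2) → not satisfied.
article 7 — Class-B Handling: [not a Critical Use (article 3)? yes] AND [the data include special-category information? no] AND [the recipient is in a country with an adequacy finding? yes] → not satisfied.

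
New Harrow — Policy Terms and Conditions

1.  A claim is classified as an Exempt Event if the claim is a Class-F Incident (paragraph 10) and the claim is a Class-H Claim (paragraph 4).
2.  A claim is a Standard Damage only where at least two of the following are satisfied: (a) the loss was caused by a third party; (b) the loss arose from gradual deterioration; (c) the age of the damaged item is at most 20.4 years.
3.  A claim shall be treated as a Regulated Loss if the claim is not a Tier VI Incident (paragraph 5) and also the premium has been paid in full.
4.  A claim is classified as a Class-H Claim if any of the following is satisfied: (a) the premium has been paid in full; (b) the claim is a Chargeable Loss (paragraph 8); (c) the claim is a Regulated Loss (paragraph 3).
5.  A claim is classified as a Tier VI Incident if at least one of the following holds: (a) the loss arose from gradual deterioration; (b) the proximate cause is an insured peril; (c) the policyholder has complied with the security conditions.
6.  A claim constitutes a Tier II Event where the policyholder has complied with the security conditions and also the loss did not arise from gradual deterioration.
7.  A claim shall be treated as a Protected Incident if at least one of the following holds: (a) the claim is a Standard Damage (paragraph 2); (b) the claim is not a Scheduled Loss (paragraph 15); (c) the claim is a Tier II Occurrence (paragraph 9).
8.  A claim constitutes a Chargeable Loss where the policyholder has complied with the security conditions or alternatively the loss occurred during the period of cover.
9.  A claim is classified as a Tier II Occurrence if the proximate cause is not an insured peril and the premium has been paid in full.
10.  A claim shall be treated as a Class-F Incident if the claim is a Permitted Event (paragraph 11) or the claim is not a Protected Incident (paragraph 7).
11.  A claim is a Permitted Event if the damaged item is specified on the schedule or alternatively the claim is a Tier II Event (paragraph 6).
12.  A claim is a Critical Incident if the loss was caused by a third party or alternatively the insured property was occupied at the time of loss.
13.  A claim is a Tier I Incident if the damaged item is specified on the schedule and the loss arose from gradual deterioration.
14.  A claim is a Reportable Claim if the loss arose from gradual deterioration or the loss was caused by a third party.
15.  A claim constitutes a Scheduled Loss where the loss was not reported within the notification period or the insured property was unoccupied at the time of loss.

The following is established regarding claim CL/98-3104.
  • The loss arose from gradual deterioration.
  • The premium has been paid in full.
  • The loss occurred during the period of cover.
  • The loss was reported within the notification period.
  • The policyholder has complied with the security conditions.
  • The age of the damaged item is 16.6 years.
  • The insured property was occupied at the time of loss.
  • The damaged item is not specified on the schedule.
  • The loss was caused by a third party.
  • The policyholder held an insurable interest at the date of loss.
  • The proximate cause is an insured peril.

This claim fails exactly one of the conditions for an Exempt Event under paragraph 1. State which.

Class-F Incident

Under paragraph 6: the policyholder has complied with the security conditions? yes; and the loss did not arise from gradual deterioration? no. So the claim is not a Tier II Event.
Under paragraph 11: the damaged item is specified on the schedule? no; or Tier II Event (paragraph 6)? no. So the claim is not a Permitted Event.
Under paragraph 2: the loss was caused by a third party? yes; the loss arose from gradual deterioration? yes; age of the damaged item: 16.6 years ≤ 20.4 years? yes — 3 of 3 hold (need ≥2) → satisfied.
Under paragraph 15: the loss was not reported within the notification period? no; or the insured property was unoccupied at the time of loss? no. So the claim is not a Scheduled Loss.
Under paragraph 9: the proximate cause is not an insured peril? no; and the premium has been paid in full? yes. So the claim is not a Tier II Occurrence.
Under paragraph 7: Standard Damage (paragraph 2)? yes; or not a Scheduled Loss (paragraph 15)? yes; or Tier II Occurrence (paragraph 9)? no. So the claim is a Protected Incident.
Under paragraph 10: Permitted Event (paragraph 11)? no; or not a Protected Incident (paragraph 7)? no. So the claim is not a Class-F Incident.
Under paragraph 8: the policyholder has complied with the security conditions? yes; or the loss occurred during the period of cover? yes. So the claim is a Chargeable Loss.
Under paragraph 5: the loss arose from gradual deterioration? yes; or the proximate cause is an insured peril? yes; or the policyholder has complied with the security conditions? yes. So the claim is a Tier VI Incident.
Under paragraph 3: not a Tier VI Incident (paragraph 5)? no; and the premium has been paid in full? yes. So the claim is not a Regulated Loss.
Under paragraph 4: the premium has been paid in full? yes; or Chargeable Loss (paragraph 8)? yes; or Regulated Loss (paragraph 3)? no. So the claim is a Class-H Claim.
Under paragraph 1: Class-F Incident (paragraph 10)? no; and Class-H Claim (paragraph 4)? yes. So the claim is not an Exempt Event.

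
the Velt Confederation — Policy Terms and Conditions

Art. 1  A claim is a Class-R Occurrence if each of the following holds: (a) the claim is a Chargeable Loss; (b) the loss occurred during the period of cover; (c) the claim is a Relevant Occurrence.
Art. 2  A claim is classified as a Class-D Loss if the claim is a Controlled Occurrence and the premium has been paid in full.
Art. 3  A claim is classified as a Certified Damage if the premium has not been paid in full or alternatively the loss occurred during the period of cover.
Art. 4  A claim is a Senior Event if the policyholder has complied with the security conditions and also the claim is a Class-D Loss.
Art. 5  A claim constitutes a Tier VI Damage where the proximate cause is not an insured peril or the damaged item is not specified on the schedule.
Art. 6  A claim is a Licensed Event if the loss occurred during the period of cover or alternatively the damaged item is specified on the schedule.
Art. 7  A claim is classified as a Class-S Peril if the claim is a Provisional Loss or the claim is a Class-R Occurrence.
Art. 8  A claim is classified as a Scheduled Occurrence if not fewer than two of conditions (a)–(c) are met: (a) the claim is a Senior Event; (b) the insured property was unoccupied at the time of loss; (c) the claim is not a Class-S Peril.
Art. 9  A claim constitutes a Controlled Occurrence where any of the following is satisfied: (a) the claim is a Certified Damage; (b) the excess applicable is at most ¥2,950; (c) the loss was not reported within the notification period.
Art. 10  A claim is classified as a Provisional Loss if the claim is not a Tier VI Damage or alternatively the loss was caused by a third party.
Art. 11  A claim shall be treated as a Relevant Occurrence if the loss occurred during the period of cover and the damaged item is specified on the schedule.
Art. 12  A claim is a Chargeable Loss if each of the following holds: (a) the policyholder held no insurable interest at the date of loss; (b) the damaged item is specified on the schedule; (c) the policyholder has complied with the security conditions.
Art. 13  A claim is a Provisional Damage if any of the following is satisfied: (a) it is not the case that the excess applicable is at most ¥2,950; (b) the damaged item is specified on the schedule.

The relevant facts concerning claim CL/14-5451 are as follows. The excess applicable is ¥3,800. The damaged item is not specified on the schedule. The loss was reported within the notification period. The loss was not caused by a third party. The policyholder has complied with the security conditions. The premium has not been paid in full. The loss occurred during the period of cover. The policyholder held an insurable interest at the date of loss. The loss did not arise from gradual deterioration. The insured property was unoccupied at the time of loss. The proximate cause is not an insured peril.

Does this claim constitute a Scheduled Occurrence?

Yes

Under article 3: the premium has not been paid in full? yes; or the loss occurred during the period of cover? yes. So the claim is a Certified Damage.
Under article 9: Certified Damage (article 3)? yes; or excess applicable: ¥3,800 ≤ ¥2,950? no; or the loss was not reported within the notification period? no. So the claim is a Controlled Occurrence.
Under article 2: Controlled Occurrence (article 9)? yes; and the premium has been paid in full? no. So the claim is not a Class-D Loss.
Under article 4: the policyholder has complied with the security conditions? yes; and Class-D Loss (article 2)? no. So the claim is not a Senior Event.
Under article 5: the proximate cause is not an insured peril? yes; or the damaged item is not specified on the schedule? yes. So the claim is a Tier VI Damage.
Under article 10: not a Tier VI Damage (article 5)? no; or the loss was caused by a third party? no. So the claim is not a Provisional Loss.
Under article 12: the policyholder held no insurable interest at the date of loss? no; and the damaged item is specified on the schedule? no; and the policyholder has complied with the security conditions? yes. So the claim is not a Chargeable Loss.
Under article 11: the loss occurred during the period of cover? yes; and the damaged item is specified on the schedule? no. So the claim is not a Relevant Occurrence.
Under article 1: Chargeable Loss (article 12)? no; and the loss occurred during the period of cover? yes; and Relevant Occurrence (article 11)? no. So the claim is not a Class-R Occurrence.
Under article 7: Provisional Loss (article 10)? no; or Class-R Occurrence (article 1)? no. So the claim is not a Class-S Peril.
Under article 8: Senior Event (article 4)? no; the insured property was unoccupied at the time of loss? yes; not a Class-S Peril (article 7)? yes — 2 of 3 hold (need ≥2) → satisfied.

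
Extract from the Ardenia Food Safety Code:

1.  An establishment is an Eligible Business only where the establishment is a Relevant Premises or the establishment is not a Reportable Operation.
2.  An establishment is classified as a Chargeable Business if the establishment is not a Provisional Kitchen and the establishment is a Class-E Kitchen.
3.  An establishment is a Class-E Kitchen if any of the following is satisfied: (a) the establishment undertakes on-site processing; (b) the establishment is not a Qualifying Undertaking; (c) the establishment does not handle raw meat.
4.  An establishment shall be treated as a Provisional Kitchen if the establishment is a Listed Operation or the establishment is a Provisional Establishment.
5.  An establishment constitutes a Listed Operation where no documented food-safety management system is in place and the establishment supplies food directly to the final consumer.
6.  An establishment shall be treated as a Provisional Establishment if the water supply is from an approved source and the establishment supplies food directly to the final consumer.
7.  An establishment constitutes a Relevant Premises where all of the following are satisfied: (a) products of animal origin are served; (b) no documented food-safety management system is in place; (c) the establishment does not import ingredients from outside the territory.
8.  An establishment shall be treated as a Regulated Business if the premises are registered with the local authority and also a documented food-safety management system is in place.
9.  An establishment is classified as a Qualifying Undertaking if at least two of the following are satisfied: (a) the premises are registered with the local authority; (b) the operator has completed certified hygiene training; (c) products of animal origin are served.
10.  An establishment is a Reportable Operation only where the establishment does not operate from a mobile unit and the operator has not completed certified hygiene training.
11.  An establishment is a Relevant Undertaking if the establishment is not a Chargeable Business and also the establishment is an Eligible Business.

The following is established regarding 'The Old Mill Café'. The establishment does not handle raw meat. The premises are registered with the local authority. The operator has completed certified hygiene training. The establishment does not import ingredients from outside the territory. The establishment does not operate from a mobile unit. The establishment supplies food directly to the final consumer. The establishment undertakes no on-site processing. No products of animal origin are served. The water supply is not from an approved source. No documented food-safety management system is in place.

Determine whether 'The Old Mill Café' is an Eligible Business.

Yes

paragraph 7 — Relevant Premises: [products of animal origin are served? no] AND [no documented food-safety management system is in place? yes] AND [the establishment does not import ingredients from outside the territory? yes] → not satisfied.
paragraph 10 — Reportable Operation: [the establishment does not operate from a mobile unit? yes] AND [the operator has not completed certified hygiene training? no] → not satisfied.
paragraph 1 — Eligible Business: [Relevant Premises (paragraph 7)? no] OR [not a Reportable Operation (paragraph 10)? yes] → satisfied.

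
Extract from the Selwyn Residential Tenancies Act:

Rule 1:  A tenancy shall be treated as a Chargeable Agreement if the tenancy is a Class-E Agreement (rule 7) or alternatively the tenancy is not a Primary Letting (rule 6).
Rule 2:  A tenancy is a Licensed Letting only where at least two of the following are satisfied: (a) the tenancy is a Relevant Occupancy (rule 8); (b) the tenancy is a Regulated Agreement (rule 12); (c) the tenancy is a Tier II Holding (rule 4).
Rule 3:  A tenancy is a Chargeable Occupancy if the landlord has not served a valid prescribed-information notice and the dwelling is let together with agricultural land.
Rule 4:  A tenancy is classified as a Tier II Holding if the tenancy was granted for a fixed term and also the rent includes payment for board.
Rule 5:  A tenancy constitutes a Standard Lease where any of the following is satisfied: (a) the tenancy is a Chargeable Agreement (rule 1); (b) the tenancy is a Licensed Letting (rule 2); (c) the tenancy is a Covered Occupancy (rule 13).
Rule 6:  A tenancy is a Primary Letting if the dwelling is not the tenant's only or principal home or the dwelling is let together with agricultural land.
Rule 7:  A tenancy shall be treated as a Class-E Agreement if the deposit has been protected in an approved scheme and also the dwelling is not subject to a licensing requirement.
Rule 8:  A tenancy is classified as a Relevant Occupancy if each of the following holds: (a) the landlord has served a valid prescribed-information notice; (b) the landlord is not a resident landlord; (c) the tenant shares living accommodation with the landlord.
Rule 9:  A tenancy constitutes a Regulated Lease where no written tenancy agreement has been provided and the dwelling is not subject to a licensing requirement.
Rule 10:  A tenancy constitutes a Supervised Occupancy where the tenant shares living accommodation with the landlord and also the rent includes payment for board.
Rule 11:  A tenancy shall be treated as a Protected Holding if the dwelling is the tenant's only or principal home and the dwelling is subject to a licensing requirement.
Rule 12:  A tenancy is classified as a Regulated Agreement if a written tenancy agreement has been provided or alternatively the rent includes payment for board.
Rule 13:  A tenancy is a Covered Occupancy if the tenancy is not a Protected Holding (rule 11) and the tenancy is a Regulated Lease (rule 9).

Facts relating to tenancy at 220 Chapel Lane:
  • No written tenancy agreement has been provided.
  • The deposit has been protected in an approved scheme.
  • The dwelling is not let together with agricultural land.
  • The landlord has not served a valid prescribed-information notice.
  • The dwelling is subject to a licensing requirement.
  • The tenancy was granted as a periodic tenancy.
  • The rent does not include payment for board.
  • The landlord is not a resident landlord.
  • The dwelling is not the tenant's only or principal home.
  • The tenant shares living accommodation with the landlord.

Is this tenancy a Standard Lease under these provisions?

No

rule 7 — Class-E Agreement: [the deposit has been protected in an approved scheme? yes] AND [the dwelling is not subject to a licensing requirement? no] → not satisfied.
rule 6 — Primary Letting: [the dwelling is not the tenant's only or principal home? yes] OR [the dwelling is let together with agricultural land? no] → satisfied.
rule 1 — Chargeable Agreement: [Class-E Agreement (rule 7)? no] OR [not a Primary Letting (rule 6)? no] → not satisfied.
rule 8 — Relevant Occupancy: [the landlord has served a valid prescribed-information notice? no] AND [the landlord is not a resident landlord? yes] AND [the tenant shares living accommodation with the landlord? yes] → not satisfied.
rule 12 — Regulated Agreement: [a written tenancy agreement has been provided? no] OR [the rent includes payment for board? no] → not satisfied.
rule 4 — Tier II Holding: [the tenancy was granted for a fixed term? no] AND [the rent includes payment for board? no] → not satisfied.
rule 2 — Licensed Letting: Relevant Occupancy (rule 8)? no; Regulated Agreement (rule 12)? no; Tier II Holding (rule 4)? no — 0 of 3 hold (need ≥2) → not satisfied.
rule 11 — Protected Holding: [the dwelling is the tenant's only or principal home? no] AND [the dwelling is subject to a licensing requirement? yes] → not satisfied.
rule 9 — Regulated Lease: [no written tenancy agreement has been provided? yes] AND [the dwelling is not subject to a licensing requirement? no] → not satisfied.
rule 13 — Covered Occupancy: [not a Protected Holding (rule 11)? yes] AND [Regulated Lease (rule 9)? no] → not satisfied.
rule 5 — Standard Lease: [Chargeable Agreement (rule 1)? no] OR [Licensed Letting (rule 2)? no] OR [Covered Occupancy (rule 13)? no] → not satisfied.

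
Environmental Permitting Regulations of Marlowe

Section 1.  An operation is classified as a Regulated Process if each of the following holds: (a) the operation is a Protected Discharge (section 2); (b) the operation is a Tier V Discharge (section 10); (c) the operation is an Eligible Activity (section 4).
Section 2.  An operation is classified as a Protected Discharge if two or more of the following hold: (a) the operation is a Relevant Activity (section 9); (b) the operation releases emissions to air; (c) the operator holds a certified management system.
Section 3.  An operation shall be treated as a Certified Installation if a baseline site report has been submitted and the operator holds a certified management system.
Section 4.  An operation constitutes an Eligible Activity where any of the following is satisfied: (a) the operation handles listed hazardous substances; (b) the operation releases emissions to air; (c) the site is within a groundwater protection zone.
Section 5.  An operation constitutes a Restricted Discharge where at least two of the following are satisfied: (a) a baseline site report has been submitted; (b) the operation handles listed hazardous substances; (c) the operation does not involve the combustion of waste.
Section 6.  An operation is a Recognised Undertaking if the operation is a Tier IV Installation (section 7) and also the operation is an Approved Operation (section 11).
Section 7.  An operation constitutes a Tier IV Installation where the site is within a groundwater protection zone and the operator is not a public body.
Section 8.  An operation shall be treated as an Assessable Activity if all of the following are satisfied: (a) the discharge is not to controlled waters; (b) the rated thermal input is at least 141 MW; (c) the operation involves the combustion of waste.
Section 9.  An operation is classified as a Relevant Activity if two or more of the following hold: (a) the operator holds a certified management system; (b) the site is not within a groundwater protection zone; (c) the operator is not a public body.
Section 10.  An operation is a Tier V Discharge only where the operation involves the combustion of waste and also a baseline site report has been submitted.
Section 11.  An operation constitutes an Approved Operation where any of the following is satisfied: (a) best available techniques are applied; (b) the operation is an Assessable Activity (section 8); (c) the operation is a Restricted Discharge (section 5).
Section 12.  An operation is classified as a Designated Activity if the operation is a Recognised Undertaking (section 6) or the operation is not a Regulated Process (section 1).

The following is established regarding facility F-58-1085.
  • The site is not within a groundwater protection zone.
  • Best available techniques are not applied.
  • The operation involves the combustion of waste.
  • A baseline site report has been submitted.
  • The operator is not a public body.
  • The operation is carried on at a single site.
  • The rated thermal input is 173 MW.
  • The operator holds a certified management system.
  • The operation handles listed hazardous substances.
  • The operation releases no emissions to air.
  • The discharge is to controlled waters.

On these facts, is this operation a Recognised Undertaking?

Under section 7: the site is within a groundwater protection zone? no; and the operator is not a public body? yes. So the operation is not a Tier IV Installation.
Under section 8: the discharge is not to controlled waters? no; and rated thermal input: 173 MW ≥ 141 MW? yes; and the operation involves the combustion of waste? yes. So the operation is not an Assessable Activity.
Under section 5: a baseline site report has been submitted? yes; the operation handles listed hazardous substances? yes; the operation does not involve the combustion of waste? no — 2 of 3 hold (need ≥2) → satisfied.
Under section 11: best available techniques are applied? no; or Assessable Activity (section 8)? no; or Restricted Discharge (section 5)? yes. So the operation is an Approved Operation.
Under section 6: Tier IV Installation (section 7)? no; and Approved Operation (section 11)? yes. So the operation is not a Recognised Undertaking.

No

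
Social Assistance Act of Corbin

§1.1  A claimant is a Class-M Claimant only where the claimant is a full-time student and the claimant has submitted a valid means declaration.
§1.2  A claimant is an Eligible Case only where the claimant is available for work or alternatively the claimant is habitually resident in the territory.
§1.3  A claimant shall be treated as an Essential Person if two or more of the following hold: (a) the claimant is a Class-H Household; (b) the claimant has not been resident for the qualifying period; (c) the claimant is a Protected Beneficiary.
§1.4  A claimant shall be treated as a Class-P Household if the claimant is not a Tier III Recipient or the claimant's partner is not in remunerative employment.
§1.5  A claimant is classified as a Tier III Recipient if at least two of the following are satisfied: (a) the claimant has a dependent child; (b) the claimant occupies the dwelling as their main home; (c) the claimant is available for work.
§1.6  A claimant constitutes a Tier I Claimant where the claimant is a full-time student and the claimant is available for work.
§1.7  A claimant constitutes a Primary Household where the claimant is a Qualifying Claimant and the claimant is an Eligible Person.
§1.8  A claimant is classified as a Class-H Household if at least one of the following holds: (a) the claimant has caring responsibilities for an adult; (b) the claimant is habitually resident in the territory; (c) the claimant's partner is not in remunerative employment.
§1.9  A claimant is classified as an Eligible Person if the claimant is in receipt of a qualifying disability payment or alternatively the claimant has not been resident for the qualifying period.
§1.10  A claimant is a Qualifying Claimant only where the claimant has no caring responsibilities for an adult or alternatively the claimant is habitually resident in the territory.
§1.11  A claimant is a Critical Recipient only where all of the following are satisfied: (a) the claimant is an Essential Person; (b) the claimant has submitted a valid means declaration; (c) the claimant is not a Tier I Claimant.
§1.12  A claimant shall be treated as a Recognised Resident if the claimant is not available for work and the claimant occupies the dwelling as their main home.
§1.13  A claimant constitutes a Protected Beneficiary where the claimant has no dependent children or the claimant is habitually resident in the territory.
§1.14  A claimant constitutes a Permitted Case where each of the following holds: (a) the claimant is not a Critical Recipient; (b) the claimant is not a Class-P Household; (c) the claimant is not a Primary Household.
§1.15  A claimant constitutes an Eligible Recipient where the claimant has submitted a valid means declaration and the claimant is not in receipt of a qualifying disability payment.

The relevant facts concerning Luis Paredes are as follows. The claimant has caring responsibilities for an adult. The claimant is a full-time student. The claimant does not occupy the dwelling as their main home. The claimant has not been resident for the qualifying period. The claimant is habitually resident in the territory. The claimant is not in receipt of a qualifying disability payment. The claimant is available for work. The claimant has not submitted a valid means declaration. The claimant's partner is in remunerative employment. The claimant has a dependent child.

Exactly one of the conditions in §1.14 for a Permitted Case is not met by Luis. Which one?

Primary Household

§1.8 — Class-H Household: [the claimant has caring responsibilities for an adult? yes] OR [the claimant is habitually resident in the territory? yes] OR [the claimant's partner is not in remunerative employment? no] → satisfied.
§1.13 — Protected Beneficiary: [the claimant has no dependent children? no] OR [the claimant is habitually resident in the territory? yes] → satisfied.
§1.3 — Essential Person: Class-H Household (§1.8)? yes; the claimant has not been resident for the qualifying period? yes; Protected Beneficiary (§1.13)? yes — 3 of 3 hold (need ≥2) → satisfied.
§1.6 — Tier I Claimant: [the claimant is a full-time student? yes] AND [the claimant is available for work? yes] → satisfied.
§1.11 — Critical Recipient: [Essential Person (§1.3)? yes] AND [the claimant has submitted a valid means declaration? no] AND [not a Tier I Claimant (§1.6)? no] → not satisfied.
§1.5 — Tier III Recipient: the claimant has a dependent child? yes; the claimant occupies the dwelling as their main home? no; the claimant is available for work? yes — 2 of 3 hold (need ≥2) → satisfied.
§1.4 — Class-P Household: [not a Tier III Recipient (§1.5)? no] OR [the claimant's partner is not in remunerative employment? no] → not satisfied.
§1.10 — Qualifying Claimant: [the claimant has no caring responsibilities for an adult? no] OR [the claimant is habitually resident in the territory? yes] → satisfied.
§1.9 — Eligible Person: [the claimant is in receipt of a qualifying disability payment? no] OR [the claimant has not been resident for the qualifying period? yes] → satisfied.
§1.7 — Primary Household: [Qualifying Claimant (§1.10)? yes] AND [Eligible Person (§1.9)? yes] → satisfied.
§1.14 — Permitted Case: [not a Critical Recipient (§1.11)? yes] AND [not a Class-P Household (§1.4)? yes] AND [not a Primary Household (§1.7)? no] → not satisfied.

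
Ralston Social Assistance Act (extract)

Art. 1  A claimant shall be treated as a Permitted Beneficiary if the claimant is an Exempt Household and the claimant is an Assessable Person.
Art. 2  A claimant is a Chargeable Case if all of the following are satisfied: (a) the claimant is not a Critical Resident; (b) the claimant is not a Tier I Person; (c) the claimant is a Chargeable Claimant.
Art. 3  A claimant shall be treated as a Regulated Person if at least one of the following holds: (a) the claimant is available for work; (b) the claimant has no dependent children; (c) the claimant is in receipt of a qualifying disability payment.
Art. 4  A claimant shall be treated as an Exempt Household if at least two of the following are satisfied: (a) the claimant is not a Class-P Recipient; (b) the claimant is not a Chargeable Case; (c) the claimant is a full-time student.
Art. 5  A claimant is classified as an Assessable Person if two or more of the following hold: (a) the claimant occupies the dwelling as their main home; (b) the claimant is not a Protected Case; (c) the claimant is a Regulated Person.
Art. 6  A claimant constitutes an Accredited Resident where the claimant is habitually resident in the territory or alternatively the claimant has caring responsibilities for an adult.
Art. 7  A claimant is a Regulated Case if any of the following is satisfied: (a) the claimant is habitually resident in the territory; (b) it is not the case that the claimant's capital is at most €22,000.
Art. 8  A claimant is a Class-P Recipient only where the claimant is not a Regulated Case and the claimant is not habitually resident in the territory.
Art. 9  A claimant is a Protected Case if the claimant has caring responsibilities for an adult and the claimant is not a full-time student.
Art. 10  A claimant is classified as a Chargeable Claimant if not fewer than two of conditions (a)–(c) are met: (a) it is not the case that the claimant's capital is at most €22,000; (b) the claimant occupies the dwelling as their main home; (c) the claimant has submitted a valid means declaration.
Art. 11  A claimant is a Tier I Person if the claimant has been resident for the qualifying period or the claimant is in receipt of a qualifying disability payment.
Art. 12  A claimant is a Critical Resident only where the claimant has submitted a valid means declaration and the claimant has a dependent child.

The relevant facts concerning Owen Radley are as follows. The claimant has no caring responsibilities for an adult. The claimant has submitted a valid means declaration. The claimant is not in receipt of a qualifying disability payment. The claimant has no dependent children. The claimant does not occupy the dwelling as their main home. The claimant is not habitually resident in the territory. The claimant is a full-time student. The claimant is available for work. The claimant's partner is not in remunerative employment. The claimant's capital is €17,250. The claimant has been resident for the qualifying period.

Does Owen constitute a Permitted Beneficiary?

Yes

Under article 7: the claimant is habitually resident in the territory? no; or claimant's capital: €17,250 ≤ €22,000? yes, so negated condition no. So the claimant is not a Regulated Case.
Under article 8: not a Regulated Case (article 7)? yes; and the claimant is not habitually resident in the territory? yes. So the claimant is a Class-P Recipient.
Under article 12: the claimant has submitted a valid means declaration? yes; and the claimant has a dependent child? no. So the claimant is not a Critical Resident.
Under article 11: the claimant has been resident for the qualifying period? yes; or the claimant is in receipt of a qualifying disability payment? no. So the claimant is a Tier I Person.
Under article 10: claimant's capital: €17,250 ≤ €22,000? yes, so negated condition no; the claimant occupies the dwelling as their main home? no; the claimant has submitted a valid means declaration? yes — 1 of 3 hold (need ≥2) → not satisfied.
Under article 2: not a Critical Resident (article 12)? yes; and not a Tier I Person (article 11)? no; and Chargeable Claimant (article 10)? no. So the claimant is not a Chargeable Case.
Under article 4: not a Class-P Recipient (article 8)? no; not a Chargeable Case (article 2)? yes; the claimant is a full-time student? yes — 2 of 3 hold (need ≥2) → satisfied.
Under article 9: the claimant has caring responsibilities for an adult? no; and the claimant is not a full-time student? no. So the claimant is not a Protected Case.
Under article 3: the claimant is available for work? yes; or the claimant has no dependent children? yes; or the claimant is in receipt of a qualifying disability payment? no. So the claimant is a Regulated Person.
Under article 5: the claimant occupies the dwelling as their main home? no; not a Protected Case (article 9)? yes; Regulated Person (article 3)? yes — 2 of 3 hold (need ≥2) → satisfied.
Under article 1: Exempt Household (article 4)? yes; and Assessable Person (article 5)? yes. So the claimant is a Permitted Beneficiary.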